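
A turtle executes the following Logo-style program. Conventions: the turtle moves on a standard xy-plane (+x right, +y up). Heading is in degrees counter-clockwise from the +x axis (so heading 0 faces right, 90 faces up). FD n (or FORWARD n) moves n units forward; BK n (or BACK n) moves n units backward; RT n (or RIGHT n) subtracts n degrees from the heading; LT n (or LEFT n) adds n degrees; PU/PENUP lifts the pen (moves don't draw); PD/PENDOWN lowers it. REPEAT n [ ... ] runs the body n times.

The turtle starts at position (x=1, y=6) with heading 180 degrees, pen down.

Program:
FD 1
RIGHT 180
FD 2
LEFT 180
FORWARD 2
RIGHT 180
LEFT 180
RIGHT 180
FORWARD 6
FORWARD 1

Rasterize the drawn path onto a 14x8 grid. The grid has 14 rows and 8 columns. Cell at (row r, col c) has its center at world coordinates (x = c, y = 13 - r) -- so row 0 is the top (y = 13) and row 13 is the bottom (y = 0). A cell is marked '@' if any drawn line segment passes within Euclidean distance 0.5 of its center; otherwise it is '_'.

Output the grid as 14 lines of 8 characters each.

Answer: ________
________
________
________
________
________
________
@@@@@@@@
________
________
________
________
________
________

Derivation:
Segment 0: (1,6) -> (0,6)
Segment 1: (0,6) -> (2,6)
Segment 2: (2,6) -> (0,6)
Segment 3: (0,6) -> (6,6)
Segment 4: (6,6) -> (7,6)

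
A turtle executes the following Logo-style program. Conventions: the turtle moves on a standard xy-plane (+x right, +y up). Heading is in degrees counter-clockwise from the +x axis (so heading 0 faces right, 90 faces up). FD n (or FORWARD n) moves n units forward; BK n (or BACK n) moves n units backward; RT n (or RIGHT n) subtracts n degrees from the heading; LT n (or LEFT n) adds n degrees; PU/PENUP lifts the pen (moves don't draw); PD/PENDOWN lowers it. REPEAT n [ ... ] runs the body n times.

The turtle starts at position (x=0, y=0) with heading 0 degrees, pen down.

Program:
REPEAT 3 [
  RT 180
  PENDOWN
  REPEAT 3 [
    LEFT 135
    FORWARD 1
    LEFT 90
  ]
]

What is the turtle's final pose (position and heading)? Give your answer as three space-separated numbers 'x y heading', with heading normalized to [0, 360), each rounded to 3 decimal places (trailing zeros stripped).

Executing turtle program step by step:
Start: pos=(0,0), heading=0, pen down
REPEAT 3 [
  -- iteration 1/3 --
  RT 180: heading 0 -> 180
  PD: pen down
  REPEAT 3 [
    -- iteration 1/3 --
    LT 135: heading 180 -> 315
    FD 1: (0,0) -> (0.707,-0.707) [heading=315, draw]
    LT 90: heading 315 -> 45
    -- iteration 2/3 --
    LT 135: heading 45 -> 180
    FD 1: (0.707,-0.707) -> (-0.293,-0.707) [heading=180, draw]
    LT 90: heading 180 -> 270
    -- iteration 3/3 --
    LT 135: heading 270 -> 45
    FD 1: (-0.293,-0.707) -> (0.414,0) [heading=45, draw]
    LT 90: heading 45 -> 135
  ]
  -- iteration 2/3 --
  RT 180: heading 135 -> 315
  PD: pen down
  REPEAT 3 [
    -- iteration 1/3 --
    LT 135: heading 315 -> 90
    FD 1: (0.414,0) -> (0.414,1) [heading=90, draw]
    LT 90: heading 90 -> 180
    -- iteration 2/3 --
    LT 135: heading 180 -> 315
    FD 1: (0.414,1) -> (1.121,0.293) [heading=315, draw]
    LT 90: heading 315 -> 45
    -- iteration 3/3 --
    LT 135: heading 45 -> 180
    FD 1: (1.121,0.293) -> (0.121,0.293) [heading=180, draw]
    LT 90: heading 180 -> 270
  ]
  -- iteration 3/3 --
  RT 180: heading 270 -> 90
  PD: pen down
  REPEAT 3 [
    -- iteration 1/3 --
    LT 135: heading 90 -> 225
    FD 1: (0.121,0.293) -> (-0.586,-0.414) [heading=225, draw]
    LT 90: heading 225 -> 315
    -- iteration 2/3 --
    LT 135: heading 315 -> 90
    FD 1: (-0.586,-0.414) -> (-0.586,0.586) [heading=90, draw]
    LT 90: heading 90 -> 180
    -- iteration 3/3 --
    LT 135: heading 180 -> 315
    FD 1: (-0.586,0.586) -> (0.121,-0.121) [heading=315, draw]
    LT 90: heading 315 -> 45
  ]
]
Final: pos=(0.121,-0.121), heading=45, 9 segment(s) drawn

Answer: 0.121 -0.121 45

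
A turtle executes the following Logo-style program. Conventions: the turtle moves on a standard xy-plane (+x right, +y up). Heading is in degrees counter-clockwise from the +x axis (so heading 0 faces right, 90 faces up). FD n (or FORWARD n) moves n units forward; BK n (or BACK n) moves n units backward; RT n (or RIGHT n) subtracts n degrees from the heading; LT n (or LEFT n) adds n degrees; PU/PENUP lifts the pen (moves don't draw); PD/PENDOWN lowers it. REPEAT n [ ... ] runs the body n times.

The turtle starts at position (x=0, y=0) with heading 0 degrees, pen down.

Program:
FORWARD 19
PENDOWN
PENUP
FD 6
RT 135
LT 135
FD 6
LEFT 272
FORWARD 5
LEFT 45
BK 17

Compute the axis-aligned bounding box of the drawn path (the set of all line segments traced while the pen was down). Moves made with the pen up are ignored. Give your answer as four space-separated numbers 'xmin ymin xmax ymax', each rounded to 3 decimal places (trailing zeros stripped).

Answer: 0 0 19 0

Derivation:
Executing turtle program step by step:
Start: pos=(0,0), heading=0, pen down
FD 19: (0,0) -> (19,0) [heading=0, draw]
PD: pen down
PU: pen up
FD 6: (19,0) -> (25,0) [heading=0, move]
RT 135: heading 0 -> 225
LT 135: heading 225 -> 0
FD 6: (25,0) -> (31,0) [heading=0, move]
LT 272: heading 0 -> 272
FD 5: (31,0) -> (31.174,-4.997) [heading=272, move]
LT 45: heading 272 -> 317
BK 17: (31.174,-4.997) -> (18.741,6.597) [heading=317, move]
Final: pos=(18.741,6.597), heading=317, 1 segment(s) drawn

Segment endpoints: x in {0, 19}, y in {0}
xmin=0, ymin=0, xmax=19, ymax=0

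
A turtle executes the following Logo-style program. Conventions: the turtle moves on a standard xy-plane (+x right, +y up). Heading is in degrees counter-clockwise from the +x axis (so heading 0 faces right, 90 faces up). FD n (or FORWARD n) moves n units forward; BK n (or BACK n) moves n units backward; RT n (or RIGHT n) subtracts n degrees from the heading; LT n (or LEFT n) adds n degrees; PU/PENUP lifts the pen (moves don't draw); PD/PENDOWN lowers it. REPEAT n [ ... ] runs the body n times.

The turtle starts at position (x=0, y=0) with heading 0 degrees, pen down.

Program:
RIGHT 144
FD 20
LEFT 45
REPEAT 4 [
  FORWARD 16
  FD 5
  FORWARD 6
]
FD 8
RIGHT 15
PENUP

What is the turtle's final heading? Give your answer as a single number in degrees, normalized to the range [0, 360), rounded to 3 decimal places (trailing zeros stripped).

Executing turtle program step by step:
Start: pos=(0,0), heading=0, pen down
RT 144: heading 0 -> 216
FD 20: (0,0) -> (-16.18,-11.756) [heading=216, draw]
LT 45: heading 216 -> 261
REPEAT 4 [
  -- iteration 1/4 --
  FD 16: (-16.18,-11.756) -> (-18.683,-27.559) [heading=261, draw]
  FD 5: (-18.683,-27.559) -> (-19.465,-32.497) [heading=261, draw]
  FD 6: (-19.465,-32.497) -> (-20.404,-38.423) [heading=261, draw]
  -- iteration 2/4 --
  FD 16: (-20.404,-38.423) -> (-22.907,-54.226) [heading=261, draw]
  FD 5: (-22.907,-54.226) -> (-23.689,-59.165) [heading=261, draw]
  FD 6: (-23.689,-59.165) -> (-24.628,-65.091) [heading=261, draw]
  -- iteration 3/4 --
  FD 16: (-24.628,-65.091) -> (-27.131,-80.894) [heading=261, draw]
  FD 5: (-27.131,-80.894) -> (-27.913,-85.832) [heading=261, draw]
  FD 6: (-27.913,-85.832) -> (-28.852,-91.758) [heading=261, draw]
  -- iteration 4/4 --
  FD 16: (-28.852,-91.758) -> (-31.354,-107.561) [heading=261, draw]
  FD 5: (-31.354,-107.561) -> (-32.137,-112.5) [heading=261, draw]
  FD 6: (-32.137,-112.5) -> (-33.075,-118.426) [heading=261, draw]
]
FD 8: (-33.075,-118.426) -> (-34.327,-126.328) [heading=261, draw]
RT 15: heading 261 -> 246
PU: pen up
Final: pos=(-34.327,-126.328), heading=246, 14 segment(s) drawn

Answer: 246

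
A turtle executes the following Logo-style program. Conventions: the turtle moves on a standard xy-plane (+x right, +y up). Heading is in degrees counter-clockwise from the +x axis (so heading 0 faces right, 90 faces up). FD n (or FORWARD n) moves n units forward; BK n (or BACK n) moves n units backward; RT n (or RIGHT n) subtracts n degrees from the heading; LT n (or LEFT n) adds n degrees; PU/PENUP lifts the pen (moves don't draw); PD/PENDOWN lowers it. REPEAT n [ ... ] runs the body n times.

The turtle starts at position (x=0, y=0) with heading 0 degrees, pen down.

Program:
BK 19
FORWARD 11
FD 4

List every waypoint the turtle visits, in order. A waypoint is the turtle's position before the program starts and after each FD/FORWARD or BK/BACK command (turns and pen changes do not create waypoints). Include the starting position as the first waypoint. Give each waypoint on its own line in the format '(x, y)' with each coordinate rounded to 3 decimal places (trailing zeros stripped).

Answer: (0, 0)
(-19, 0)
(-8, 0)
(-4, 0)

Derivation:
Executing turtle program step by step:
Start: pos=(0,0), heading=0, pen down
BK 19: (0,0) -> (-19,0) [heading=0, draw]
FD 11: (-19,0) -> (-8,0) [heading=0, draw]
FD 4: (-8,0) -> (-4,0) [heading=0, draw]
Final: pos=(-4,0), heading=0, 3 segment(s) drawn
Waypoints (4 total):
(0, 0)
(-19, 0)
(-8, 0)
(-4, 0)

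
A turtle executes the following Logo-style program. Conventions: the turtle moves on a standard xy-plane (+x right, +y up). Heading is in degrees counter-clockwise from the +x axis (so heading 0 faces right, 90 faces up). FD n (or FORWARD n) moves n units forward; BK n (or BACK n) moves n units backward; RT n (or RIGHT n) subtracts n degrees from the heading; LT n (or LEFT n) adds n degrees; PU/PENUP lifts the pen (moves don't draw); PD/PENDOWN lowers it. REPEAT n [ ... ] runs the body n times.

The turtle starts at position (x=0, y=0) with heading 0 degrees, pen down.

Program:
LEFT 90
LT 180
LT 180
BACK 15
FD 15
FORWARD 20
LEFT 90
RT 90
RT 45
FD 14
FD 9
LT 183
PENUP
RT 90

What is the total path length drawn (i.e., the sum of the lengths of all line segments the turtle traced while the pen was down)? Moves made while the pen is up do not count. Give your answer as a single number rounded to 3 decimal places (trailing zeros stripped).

Executing turtle program step by step:
Start: pos=(0,0), heading=0, pen down
LT 90: heading 0 -> 90
LT 180: heading 90 -> 270
LT 180: heading 270 -> 90
BK 15: (0,0) -> (0,-15) [heading=90, draw]
FD 15: (0,-15) -> (0,0) [heading=90, draw]
FD 20: (0,0) -> (0,20) [heading=90, draw]
LT 90: heading 90 -> 180
RT 90: heading 180 -> 90
RT 45: heading 90 -> 45
FD 14: (0,20) -> (9.899,29.899) [heading=45, draw]
FD 9: (9.899,29.899) -> (16.263,36.263) [heading=45, draw]
LT 183: heading 45 -> 228
PU: pen up
RT 90: heading 228 -> 138
Final: pos=(16.263,36.263), heading=138, 5 segment(s) drawn

Segment lengths:
  seg 1: (0,0) -> (0,-15), length = 15
  seg 2: (0,-15) -> (0,0), length = 15
  seg 3: (0,0) -> (0,20), length = 20
  seg 4: (0,20) -> (9.899,29.899), length = 14
  seg 5: (9.899,29.899) -> (16.263,36.263), length = 9
Total = 73

Answer: 73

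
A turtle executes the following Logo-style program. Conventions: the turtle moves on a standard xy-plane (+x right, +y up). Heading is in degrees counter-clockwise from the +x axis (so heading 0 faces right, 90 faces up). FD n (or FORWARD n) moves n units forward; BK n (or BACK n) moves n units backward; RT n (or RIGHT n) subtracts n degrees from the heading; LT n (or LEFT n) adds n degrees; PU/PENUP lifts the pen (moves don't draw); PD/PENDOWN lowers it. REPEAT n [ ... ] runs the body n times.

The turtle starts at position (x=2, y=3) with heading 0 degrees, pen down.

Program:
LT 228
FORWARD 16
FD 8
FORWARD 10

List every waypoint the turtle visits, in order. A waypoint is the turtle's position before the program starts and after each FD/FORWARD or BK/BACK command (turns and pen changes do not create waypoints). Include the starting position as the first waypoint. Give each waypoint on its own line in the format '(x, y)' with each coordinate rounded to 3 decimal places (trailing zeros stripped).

Answer: (2, 3)
(-8.706, -8.89)
(-14.059, -14.835)
(-20.75, -22.267)

Derivation:
Executing turtle program step by step:
Start: pos=(2,3), heading=0, pen down
LT 228: heading 0 -> 228
FD 16: (2,3) -> (-8.706,-8.89) [heading=228, draw]
FD 8: (-8.706,-8.89) -> (-14.059,-14.835) [heading=228, draw]
FD 10: (-14.059,-14.835) -> (-20.75,-22.267) [heading=228, draw]
Final: pos=(-20.75,-22.267), heading=228, 3 segment(s) drawn
Waypoints (4 total):
(2, 3)
(-8.706, -8.89)
(-14.059, -14.835)
(-20.75, -22.267)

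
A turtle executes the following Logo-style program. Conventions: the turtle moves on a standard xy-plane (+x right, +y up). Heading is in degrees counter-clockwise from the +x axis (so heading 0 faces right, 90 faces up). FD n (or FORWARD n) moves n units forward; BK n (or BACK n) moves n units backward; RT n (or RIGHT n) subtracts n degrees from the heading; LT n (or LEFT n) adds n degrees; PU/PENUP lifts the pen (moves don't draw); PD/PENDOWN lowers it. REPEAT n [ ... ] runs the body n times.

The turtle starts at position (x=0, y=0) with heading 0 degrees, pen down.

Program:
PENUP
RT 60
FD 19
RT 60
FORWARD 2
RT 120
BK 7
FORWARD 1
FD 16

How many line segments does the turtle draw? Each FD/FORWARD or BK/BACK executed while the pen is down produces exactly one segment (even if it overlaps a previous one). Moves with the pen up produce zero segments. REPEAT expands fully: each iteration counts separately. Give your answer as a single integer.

Executing turtle program step by step:
Start: pos=(0,0), heading=0, pen down
PU: pen up
RT 60: heading 0 -> 300
FD 19: (0,0) -> (9.5,-16.454) [heading=300, move]
RT 60: heading 300 -> 240
FD 2: (9.5,-16.454) -> (8.5,-18.187) [heading=240, move]
RT 120: heading 240 -> 120
BK 7: (8.5,-18.187) -> (12,-24.249) [heading=120, move]
FD 1: (12,-24.249) -> (11.5,-23.383) [heading=120, move]
FD 16: (11.5,-23.383) -> (3.5,-9.526) [heading=120, move]
Final: pos=(3.5,-9.526), heading=120, 0 segment(s) drawn
Segments drawn: 0

Answer: 0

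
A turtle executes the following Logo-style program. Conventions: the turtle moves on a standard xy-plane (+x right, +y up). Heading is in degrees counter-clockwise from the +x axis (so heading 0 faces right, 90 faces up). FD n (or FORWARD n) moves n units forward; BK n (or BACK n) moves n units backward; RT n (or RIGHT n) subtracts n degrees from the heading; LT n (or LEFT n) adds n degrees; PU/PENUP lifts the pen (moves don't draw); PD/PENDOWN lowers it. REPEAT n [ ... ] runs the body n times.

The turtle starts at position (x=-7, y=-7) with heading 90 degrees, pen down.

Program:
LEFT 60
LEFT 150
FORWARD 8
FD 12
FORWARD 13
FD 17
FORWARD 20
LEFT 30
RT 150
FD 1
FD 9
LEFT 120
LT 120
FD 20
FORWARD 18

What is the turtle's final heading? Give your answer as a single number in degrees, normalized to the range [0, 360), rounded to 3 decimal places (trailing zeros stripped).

Answer: 60

Derivation:
Executing turtle program step by step:
Start: pos=(-7,-7), heading=90, pen down
LT 60: heading 90 -> 150
LT 150: heading 150 -> 300
FD 8: (-7,-7) -> (-3,-13.928) [heading=300, draw]
FD 12: (-3,-13.928) -> (3,-24.321) [heading=300, draw]
FD 13: (3,-24.321) -> (9.5,-35.579) [heading=300, draw]
FD 17: (9.5,-35.579) -> (18,-50.301) [heading=300, draw]
FD 20: (18,-50.301) -> (28,-67.622) [heading=300, draw]
LT 30: heading 300 -> 330
RT 150: heading 330 -> 180
FD 1: (28,-67.622) -> (27,-67.622) [heading=180, draw]
FD 9: (27,-67.622) -> (18,-67.622) [heading=180, draw]
LT 120: heading 180 -> 300
LT 120: heading 300 -> 60
FD 20: (18,-67.622) -> (28,-50.301) [heading=60, draw]
FD 18: (28,-50.301) -> (37,-34.713) [heading=60, draw]
Final: pos=(37,-34.713), heading=60, 9 segment(s) drawn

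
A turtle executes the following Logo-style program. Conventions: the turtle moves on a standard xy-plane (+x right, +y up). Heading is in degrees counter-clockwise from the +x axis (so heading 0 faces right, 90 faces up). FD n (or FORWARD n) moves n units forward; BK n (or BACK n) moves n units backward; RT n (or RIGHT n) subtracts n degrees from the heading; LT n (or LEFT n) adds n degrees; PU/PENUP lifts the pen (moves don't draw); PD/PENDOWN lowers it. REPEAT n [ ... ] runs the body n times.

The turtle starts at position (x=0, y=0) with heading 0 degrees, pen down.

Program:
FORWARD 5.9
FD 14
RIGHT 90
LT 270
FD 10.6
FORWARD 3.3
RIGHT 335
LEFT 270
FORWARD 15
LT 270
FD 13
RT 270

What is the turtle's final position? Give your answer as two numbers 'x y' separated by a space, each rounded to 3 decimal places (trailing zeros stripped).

Answer: 11.443 19.089

Derivation:
Executing turtle program step by step:
Start: pos=(0,0), heading=0, pen down
FD 5.9: (0,0) -> (5.9,0) [heading=0, draw]
FD 14: (5.9,0) -> (19.9,0) [heading=0, draw]
RT 90: heading 0 -> 270
LT 270: heading 270 -> 180
FD 10.6: (19.9,0) -> (9.3,0) [heading=180, draw]
FD 3.3: (9.3,0) -> (6,0) [heading=180, draw]
RT 335: heading 180 -> 205
LT 270: heading 205 -> 115
FD 15: (6,0) -> (-0.339,13.595) [heading=115, draw]
LT 270: heading 115 -> 25
FD 13: (-0.339,13.595) -> (11.443,19.089) [heading=25, draw]
RT 270: heading 25 -> 115
Final: pos=(11.443,19.089), heading=115, 6 segment(s) drawn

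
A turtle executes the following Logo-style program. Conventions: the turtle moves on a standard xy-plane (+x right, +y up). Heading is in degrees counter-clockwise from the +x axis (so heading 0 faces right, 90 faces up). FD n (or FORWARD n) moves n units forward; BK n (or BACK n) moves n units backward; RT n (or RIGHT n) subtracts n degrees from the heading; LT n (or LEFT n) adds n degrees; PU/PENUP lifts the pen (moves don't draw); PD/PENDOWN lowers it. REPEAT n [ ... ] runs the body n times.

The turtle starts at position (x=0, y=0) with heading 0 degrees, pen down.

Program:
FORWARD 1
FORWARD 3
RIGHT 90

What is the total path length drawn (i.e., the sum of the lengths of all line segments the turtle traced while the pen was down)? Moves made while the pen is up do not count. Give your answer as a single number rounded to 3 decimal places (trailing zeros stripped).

Executing turtle program step by step:
Start: pos=(0,0), heading=0, pen down
FD 1: (0,0) -> (1,0) [heading=0, draw]
FD 3: (1,0) -> (4,0) [heading=0, draw]
RT 90: heading 0 -> 270
Final: pos=(4,0), heading=270, 2 segment(s) drawn

Segment lengths:
  seg 1: (0,0) -> (1,0), length = 1
  seg 2: (1,0) -> (4,0), length = 3
Total = 4

Answer: 4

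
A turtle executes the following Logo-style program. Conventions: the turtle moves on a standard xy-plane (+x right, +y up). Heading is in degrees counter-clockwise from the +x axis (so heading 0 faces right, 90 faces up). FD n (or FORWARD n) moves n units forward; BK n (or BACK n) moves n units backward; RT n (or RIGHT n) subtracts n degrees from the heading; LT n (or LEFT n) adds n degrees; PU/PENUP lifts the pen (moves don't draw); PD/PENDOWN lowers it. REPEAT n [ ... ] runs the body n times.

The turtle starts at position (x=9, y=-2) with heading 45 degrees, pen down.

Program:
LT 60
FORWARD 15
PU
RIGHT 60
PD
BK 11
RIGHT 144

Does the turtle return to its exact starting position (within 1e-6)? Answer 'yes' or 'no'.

Executing turtle program step by step:
Start: pos=(9,-2), heading=45, pen down
LT 60: heading 45 -> 105
FD 15: (9,-2) -> (5.118,12.489) [heading=105, draw]
PU: pen up
RT 60: heading 105 -> 45
PD: pen down
BK 11: (5.118,12.489) -> (-2.66,4.711) [heading=45, draw]
RT 144: heading 45 -> 261
Final: pos=(-2.66,4.711), heading=261, 2 segment(s) drawn

Start position: (9, -2)
Final position: (-2.66, 4.711)
Distance = 13.454; >= 1e-6 -> NOT closed

Answer: no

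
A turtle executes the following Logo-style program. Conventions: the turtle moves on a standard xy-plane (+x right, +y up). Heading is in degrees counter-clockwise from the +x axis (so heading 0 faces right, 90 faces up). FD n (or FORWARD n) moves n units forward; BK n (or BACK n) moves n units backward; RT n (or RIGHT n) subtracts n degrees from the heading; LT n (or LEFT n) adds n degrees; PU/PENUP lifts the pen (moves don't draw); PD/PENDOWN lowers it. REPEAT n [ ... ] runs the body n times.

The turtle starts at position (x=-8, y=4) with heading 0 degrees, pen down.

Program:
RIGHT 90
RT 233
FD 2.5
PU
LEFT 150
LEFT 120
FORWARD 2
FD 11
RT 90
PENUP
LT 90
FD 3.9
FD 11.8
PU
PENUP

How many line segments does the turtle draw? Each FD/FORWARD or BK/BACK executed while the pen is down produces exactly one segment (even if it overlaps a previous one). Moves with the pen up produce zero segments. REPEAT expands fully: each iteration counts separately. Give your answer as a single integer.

Executing turtle program step by step:
Start: pos=(-8,4), heading=0, pen down
RT 90: heading 0 -> 270
RT 233: heading 270 -> 37
FD 2.5: (-8,4) -> (-6.003,5.505) [heading=37, draw]
PU: pen up
LT 150: heading 37 -> 187
LT 120: heading 187 -> 307
FD 2: (-6.003,5.505) -> (-4.8,3.907) [heading=307, move]
FD 11: (-4.8,3.907) -> (1.82,-4.878) [heading=307, move]
RT 90: heading 307 -> 217
PU: pen up
LT 90: heading 217 -> 307
FD 3.9: (1.82,-4.878) -> (4.167,-7.992) [heading=307, move]
FD 11.8: (4.167,-7.992) -> (11.269,-17.416) [heading=307, move]
PU: pen up
PU: pen up
Final: pos=(11.269,-17.416), heading=307, 1 segment(s) drawn
Segments drawn: 1

Answer: 1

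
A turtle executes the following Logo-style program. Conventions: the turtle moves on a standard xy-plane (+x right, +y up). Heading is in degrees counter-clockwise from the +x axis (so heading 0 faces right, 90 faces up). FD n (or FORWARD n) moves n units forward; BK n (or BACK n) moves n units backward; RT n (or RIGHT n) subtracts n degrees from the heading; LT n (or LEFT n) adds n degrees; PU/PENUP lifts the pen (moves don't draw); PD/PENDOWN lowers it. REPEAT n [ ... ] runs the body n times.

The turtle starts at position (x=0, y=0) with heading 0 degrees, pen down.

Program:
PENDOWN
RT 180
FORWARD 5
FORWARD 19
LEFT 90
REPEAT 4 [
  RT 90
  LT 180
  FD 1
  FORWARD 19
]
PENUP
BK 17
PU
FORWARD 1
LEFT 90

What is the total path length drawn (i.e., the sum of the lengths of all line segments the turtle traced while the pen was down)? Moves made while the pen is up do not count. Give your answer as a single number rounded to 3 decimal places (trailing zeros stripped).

Answer: 104

Derivation:
Executing turtle program step by step:
Start: pos=(0,0), heading=0, pen down
PD: pen down
RT 180: heading 0 -> 180
FD 5: (0,0) -> (-5,0) [heading=180, draw]
FD 19: (-5,0) -> (-24,0) [heading=180, draw]
LT 90: heading 180 -> 270
REPEAT 4 [
  -- iteration 1/4 --
  RT 90: heading 270 -> 180
  LT 180: heading 180 -> 0
  FD 1: (-24,0) -> (-23,0) [heading=0, draw]
  FD 19: (-23,0) -> (-4,0) [heading=0, draw]
  -- iteration 2/4 --
  RT 90: heading 0 -> 270
  LT 180: heading 270 -> 90
  FD 1: (-4,0) -> (-4,1) [heading=90, draw]
  FD 19: (-4,1) -> (-4,20) [heading=90, draw]
  -- iteration 3/4 --
  RT 90: heading 90 -> 0
  LT 180: heading 0 -> 180
  FD 1: (-4,20) -> (-5,20) [heading=180, draw]
  FD 19: (-5,20) -> (-24,20) [heading=180, draw]
  -- iteration 4/4 --
  RT 90: heading 180 -> 90
  LT 180: heading 90 -> 270
  FD 1: (-24,20) -> (-24,19) [heading=270, draw]
  FD 19: (-24,19) -> (-24,0) [heading=270, draw]
]
PU: pen up
BK 17: (-24,0) -> (-24,17) [heading=270, move]
PU: pen up
FD 1: (-24,17) -> (-24,16) [heading=270, move]
LT 90: heading 270 -> 0
Final: pos=(-24,16), heading=0, 10 segment(s) drawn

Segment lengths:
  seg 1: (0,0) -> (-5,0), length = 5
  seg 2: (-5,0) -> (-24,0), length = 19
  seg 3: (-24,0) -> (-23,0), length = 1
  seg 4: (-23,0) -> (-4,0), length = 19
  seg 5: (-4,0) -> (-4,1), length = 1
  seg 6: (-4,1) -> (-4,20), length = 19
  seg 7: (-4,20) -> (-5,20), length = 1
  seg 8: (-5,20) -> (-24,20), length = 19
  seg 9: (-24,20) -> (-24,19), length = 1
  seg 10: (-24,19) -> (-24,0), length = 19
Total = 104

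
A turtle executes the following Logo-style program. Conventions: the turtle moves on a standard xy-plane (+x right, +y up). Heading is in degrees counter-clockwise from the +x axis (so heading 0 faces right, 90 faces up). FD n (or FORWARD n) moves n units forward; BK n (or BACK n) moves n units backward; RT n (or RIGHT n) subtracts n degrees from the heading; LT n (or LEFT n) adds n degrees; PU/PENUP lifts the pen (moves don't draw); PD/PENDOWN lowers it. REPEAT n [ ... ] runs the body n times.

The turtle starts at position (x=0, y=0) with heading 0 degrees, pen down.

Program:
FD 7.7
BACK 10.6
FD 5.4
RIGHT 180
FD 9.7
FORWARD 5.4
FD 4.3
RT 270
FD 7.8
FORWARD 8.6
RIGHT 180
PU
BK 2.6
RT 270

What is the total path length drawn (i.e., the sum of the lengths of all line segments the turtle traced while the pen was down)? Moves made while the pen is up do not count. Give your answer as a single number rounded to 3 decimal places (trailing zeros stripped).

Executing turtle program step by step:
Start: pos=(0,0), heading=0, pen down
FD 7.7: (0,0) -> (7.7,0) [heading=0, draw]
BK 10.6: (7.7,0) -> (-2.9,0) [heading=0, draw]
FD 5.4: (-2.9,0) -> (2.5,0) [heading=0, draw]
RT 180: heading 0 -> 180
FD 9.7: (2.5,0) -> (-7.2,0) [heading=180, draw]
FD 5.4: (-7.2,0) -> (-12.6,0) [heading=180, draw]
FD 4.3: (-12.6,0) -> (-16.9,0) [heading=180, draw]
RT 270: heading 180 -> 270
FD 7.8: (-16.9,0) -> (-16.9,-7.8) [heading=270, draw]
FD 8.6: (-16.9,-7.8) -> (-16.9,-16.4) [heading=270, draw]
RT 180: heading 270 -> 90
PU: pen up
BK 2.6: (-16.9,-16.4) -> (-16.9,-19) [heading=90, move]
RT 270: heading 90 -> 180
Final: pos=(-16.9,-19), heading=180, 8 segment(s) drawn

Segment lengths:
  seg 1: (0,0) -> (7.7,0), length = 7.7
  seg 2: (7.7,0) -> (-2.9,0), length = 10.6
  seg 3: (-2.9,0) -> (2.5,0), length = 5.4
  seg 4: (2.5,0) -> (-7.2,0), length = 9.7
  seg 5: (-7.2,0) -> (-12.6,0), length = 5.4
  seg 6: (-12.6,0) -> (-16.9,0), length = 4.3
  seg 7: (-16.9,0) -> (-16.9,-7.8), length = 7.8
  seg 8: (-16.9,-7.8) -> (-16.9,-16.4), length = 8.6
Total = 59.5

Answer: 59.5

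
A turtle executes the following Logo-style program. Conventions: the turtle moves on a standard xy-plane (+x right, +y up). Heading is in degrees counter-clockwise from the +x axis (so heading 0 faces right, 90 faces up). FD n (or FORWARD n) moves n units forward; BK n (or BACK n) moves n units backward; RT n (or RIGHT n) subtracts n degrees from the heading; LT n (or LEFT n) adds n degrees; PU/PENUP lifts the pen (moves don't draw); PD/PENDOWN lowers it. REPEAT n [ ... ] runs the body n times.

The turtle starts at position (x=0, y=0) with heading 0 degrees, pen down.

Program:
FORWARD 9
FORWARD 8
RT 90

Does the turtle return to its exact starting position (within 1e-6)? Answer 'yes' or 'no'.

Answer: no

Derivation:
Executing turtle program step by step:
Start: pos=(0,0), heading=0, pen down
FD 9: (0,0) -> (9,0) [heading=0, draw]
FD 8: (9,0) -> (17,0) [heading=0, draw]
RT 90: heading 0 -> 270
Final: pos=(17,0), heading=270, 2 segment(s) drawn

Start position: (0, 0)
Final position: (17, 0)
Distance = 17; >= 1e-6 -> NOT closed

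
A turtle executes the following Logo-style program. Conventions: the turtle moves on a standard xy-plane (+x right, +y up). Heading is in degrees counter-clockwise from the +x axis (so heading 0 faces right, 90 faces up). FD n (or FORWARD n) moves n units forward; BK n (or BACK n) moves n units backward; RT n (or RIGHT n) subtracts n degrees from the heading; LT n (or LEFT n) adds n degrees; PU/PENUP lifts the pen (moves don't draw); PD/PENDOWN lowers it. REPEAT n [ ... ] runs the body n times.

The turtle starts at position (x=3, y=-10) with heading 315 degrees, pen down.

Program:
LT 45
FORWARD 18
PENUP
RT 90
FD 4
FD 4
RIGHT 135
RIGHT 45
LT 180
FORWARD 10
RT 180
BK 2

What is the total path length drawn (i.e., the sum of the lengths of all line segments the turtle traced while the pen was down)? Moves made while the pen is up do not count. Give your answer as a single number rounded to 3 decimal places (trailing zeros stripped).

Executing turtle program step by step:
Start: pos=(3,-10), heading=315, pen down
LT 45: heading 315 -> 0
FD 18: (3,-10) -> (21,-10) [heading=0, draw]
PU: pen up
RT 90: heading 0 -> 270
FD 4: (21,-10) -> (21,-14) [heading=270, move]
FD 4: (21,-14) -> (21,-18) [heading=270, move]
RT 135: heading 270 -> 135
RT 45: heading 135 -> 90
LT 180: heading 90 -> 270
FD 10: (21,-18) -> (21,-28) [heading=270, move]
RT 180: heading 270 -> 90
BK 2: (21,-28) -> (21,-30) [heading=90, move]
Final: pos=(21,-30), heading=90, 1 segment(s) drawn

Segment lengths:
  seg 1: (3,-10) -> (21,-10), length = 18
Total = 18

Answer: 18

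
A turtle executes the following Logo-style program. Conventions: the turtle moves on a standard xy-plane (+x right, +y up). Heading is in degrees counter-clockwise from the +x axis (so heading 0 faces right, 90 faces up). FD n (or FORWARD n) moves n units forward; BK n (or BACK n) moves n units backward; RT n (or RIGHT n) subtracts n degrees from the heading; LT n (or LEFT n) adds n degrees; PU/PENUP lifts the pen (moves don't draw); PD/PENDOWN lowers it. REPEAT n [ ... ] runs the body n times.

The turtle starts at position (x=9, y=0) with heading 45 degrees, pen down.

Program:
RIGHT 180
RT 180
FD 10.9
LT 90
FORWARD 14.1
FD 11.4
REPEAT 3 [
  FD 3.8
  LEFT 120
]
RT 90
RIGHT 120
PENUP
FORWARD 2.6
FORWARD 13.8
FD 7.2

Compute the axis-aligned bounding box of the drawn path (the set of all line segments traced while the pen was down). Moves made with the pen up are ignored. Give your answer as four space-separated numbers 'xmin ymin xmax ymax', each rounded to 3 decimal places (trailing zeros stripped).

Executing turtle program step by step:
Start: pos=(9,0), heading=45, pen down
RT 180: heading 45 -> 225
RT 180: heading 225 -> 45
FD 10.9: (9,0) -> (16.707,7.707) [heading=45, draw]
LT 90: heading 45 -> 135
FD 14.1: (16.707,7.707) -> (6.737,17.678) [heading=135, draw]
FD 11.4: (6.737,17.678) -> (-1.324,25.739) [heading=135, draw]
REPEAT 3 [
  -- iteration 1/3 --
  FD 3.8: (-1.324,25.739) -> (-4.011,28.426) [heading=135, draw]
  LT 120: heading 135 -> 255
  -- iteration 2/3 --
  FD 3.8: (-4.011,28.426) -> (-4.994,24.755) [heading=255, draw]
  LT 120: heading 255 -> 15
  -- iteration 3/3 --
  FD 3.8: (-4.994,24.755) -> (-1.324,25.739) [heading=15, draw]
  LT 120: heading 15 -> 135
]
RT 90: heading 135 -> 45
RT 120: heading 45 -> 285
PU: pen up
FD 2.6: (-1.324,25.739) -> (-0.651,23.227) [heading=285, move]
FD 13.8: (-0.651,23.227) -> (2.921,9.898) [heading=285, move]
FD 7.2: (2.921,9.898) -> (4.784,2.943) [heading=285, move]
Final: pos=(4.784,2.943), heading=285, 6 segment(s) drawn

Segment endpoints: x in {-4.994, -4.011, -1.324, 6.737, 9, 16.707}, y in {0, 7.707, 17.678, 24.755, 25.739, 28.426}
xmin=-4.994, ymin=0, xmax=16.707, ymax=28.426

Answer: -4.994 0 16.707 28.426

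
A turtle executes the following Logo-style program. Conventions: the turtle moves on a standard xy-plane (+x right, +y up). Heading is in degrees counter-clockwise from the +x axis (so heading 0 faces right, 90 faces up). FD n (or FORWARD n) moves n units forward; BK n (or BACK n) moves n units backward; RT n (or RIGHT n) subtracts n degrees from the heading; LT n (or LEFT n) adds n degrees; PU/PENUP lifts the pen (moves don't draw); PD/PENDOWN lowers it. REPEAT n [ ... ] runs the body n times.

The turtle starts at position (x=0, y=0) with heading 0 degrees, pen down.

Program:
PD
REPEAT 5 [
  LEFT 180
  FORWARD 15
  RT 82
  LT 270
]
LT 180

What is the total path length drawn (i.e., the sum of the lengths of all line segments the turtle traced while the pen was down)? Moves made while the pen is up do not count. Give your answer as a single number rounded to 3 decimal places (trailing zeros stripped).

Answer: 75

Derivation:
Executing turtle program step by step:
Start: pos=(0,0), heading=0, pen down
PD: pen down
REPEAT 5 [
  -- iteration 1/5 --
  LT 180: heading 0 -> 180
  FD 15: (0,0) -> (-15,0) [heading=180, draw]
  RT 82: heading 180 -> 98
  LT 270: heading 98 -> 8
  -- iteration 2/5 --
  LT 180: heading 8 -> 188
  FD 15: (-15,0) -> (-29.854,-2.088) [heading=188, draw]
  RT 82: heading 188 -> 106
  LT 270: heading 106 -> 16
  -- iteration 3/5 --
  LT 180: heading 16 -> 196
  FD 15: (-29.854,-2.088) -> (-44.273,-6.222) [heading=196, draw]
  RT 82: heading 196 -> 114
  LT 270: heading 114 -> 24
  -- iteration 4/5 --
  LT 180: heading 24 -> 204
  FD 15: (-44.273,-6.222) -> (-57.976,-12.323) [heading=204, draw]
  RT 82: heading 204 -> 122
  LT 270: heading 122 -> 32
  -- iteration 5/5 --
  LT 180: heading 32 -> 212
  FD 15: (-57.976,-12.323) -> (-70.697,-20.272) [heading=212, draw]
  RT 82: heading 212 -> 130
  LT 270: heading 130 -> 40
]
LT 180: heading 40 -> 220
Final: pos=(-70.697,-20.272), heading=220, 5 segment(s) drawn

Segment lengths:
  seg 1: (0,0) -> (-15,0), length = 15
  seg 2: (-15,0) -> (-29.854,-2.088), length = 15
  seg 3: (-29.854,-2.088) -> (-44.273,-6.222), length = 15
  seg 4: (-44.273,-6.222) -> (-57.976,-12.323), length = 15
  seg 5: (-57.976,-12.323) -> (-70.697,-20.272), length = 15
Total = 75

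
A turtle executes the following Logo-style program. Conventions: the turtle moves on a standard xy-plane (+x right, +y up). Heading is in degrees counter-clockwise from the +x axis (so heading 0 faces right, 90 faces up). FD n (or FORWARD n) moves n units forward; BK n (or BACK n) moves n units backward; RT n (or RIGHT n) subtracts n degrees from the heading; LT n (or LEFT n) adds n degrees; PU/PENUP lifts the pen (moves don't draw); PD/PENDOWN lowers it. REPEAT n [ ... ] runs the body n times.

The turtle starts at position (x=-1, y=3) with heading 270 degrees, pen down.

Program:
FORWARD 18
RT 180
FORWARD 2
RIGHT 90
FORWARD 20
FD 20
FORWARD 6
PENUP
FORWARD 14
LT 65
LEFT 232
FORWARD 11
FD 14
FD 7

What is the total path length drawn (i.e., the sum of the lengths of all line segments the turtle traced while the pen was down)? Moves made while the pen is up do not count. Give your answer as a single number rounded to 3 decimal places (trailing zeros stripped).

Answer: 66

Derivation:
Executing turtle program step by step:
Start: pos=(-1,3), heading=270, pen down
FD 18: (-1,3) -> (-1,-15) [heading=270, draw]
RT 180: heading 270 -> 90
FD 2: (-1,-15) -> (-1,-13) [heading=90, draw]
RT 90: heading 90 -> 0
FD 20: (-1,-13) -> (19,-13) [heading=0, draw]
FD 20: (19,-13) -> (39,-13) [heading=0, draw]
FD 6: (39,-13) -> (45,-13) [heading=0, draw]
PU: pen up
FD 14: (45,-13) -> (59,-13) [heading=0, move]
LT 65: heading 0 -> 65
LT 232: heading 65 -> 297
FD 11: (59,-13) -> (63.994,-22.801) [heading=297, move]
FD 14: (63.994,-22.801) -> (70.35,-35.275) [heading=297, move]
FD 7: (70.35,-35.275) -> (73.528,-41.512) [heading=297, move]
Final: pos=(73.528,-41.512), heading=297, 5 segment(s) drawn

Segment lengths:
  seg 1: (-1,3) -> (-1,-15), length = 18
  seg 2: (-1,-15) -> (-1,-13), length = 2
  seg 3: (-1,-13) -> (19,-13), length = 20
  seg 4: (19,-13) -> (39,-13), length = 20
  seg 5: (39,-13) -> (45,-13), length = 6
Total = 66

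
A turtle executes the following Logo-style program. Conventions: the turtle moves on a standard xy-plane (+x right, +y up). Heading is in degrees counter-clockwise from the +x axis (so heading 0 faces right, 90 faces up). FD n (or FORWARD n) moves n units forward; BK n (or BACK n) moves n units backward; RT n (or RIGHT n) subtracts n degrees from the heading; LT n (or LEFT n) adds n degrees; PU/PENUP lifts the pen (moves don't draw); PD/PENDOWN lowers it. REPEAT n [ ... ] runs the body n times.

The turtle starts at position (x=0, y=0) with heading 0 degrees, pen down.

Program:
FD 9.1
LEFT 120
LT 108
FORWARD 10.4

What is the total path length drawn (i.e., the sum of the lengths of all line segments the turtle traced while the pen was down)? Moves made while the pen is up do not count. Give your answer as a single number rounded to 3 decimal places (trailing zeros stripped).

Executing turtle program step by step:
Start: pos=(0,0), heading=0, pen down
FD 9.1: (0,0) -> (9.1,0) [heading=0, draw]
LT 120: heading 0 -> 120
LT 108: heading 120 -> 228
FD 10.4: (9.1,0) -> (2.141,-7.729) [heading=228, draw]
Final: pos=(2.141,-7.729), heading=228, 2 segment(s) drawn

Segment lengths:
  seg 1: (0,0) -> (9.1,0), length = 9.1
  seg 2: (9.1,0) -> (2.141,-7.729), length = 10.4
Total = 19.5

Answer: 19.5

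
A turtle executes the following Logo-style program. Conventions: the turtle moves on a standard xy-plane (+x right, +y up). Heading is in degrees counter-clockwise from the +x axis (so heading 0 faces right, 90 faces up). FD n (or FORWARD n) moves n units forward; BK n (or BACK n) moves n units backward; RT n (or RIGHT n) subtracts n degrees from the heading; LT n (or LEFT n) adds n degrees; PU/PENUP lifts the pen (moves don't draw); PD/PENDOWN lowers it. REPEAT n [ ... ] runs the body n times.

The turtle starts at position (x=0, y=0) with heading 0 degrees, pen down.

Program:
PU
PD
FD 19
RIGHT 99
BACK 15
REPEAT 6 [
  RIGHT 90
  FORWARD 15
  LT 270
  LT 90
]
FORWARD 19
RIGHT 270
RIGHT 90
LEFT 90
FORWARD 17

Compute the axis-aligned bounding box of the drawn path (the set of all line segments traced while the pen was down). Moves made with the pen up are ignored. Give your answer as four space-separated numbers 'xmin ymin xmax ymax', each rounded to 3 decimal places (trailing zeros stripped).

Answer: -4.941 0 23.693 53.403

Derivation:
Executing turtle program step by step:
Start: pos=(0,0), heading=0, pen down
PU: pen up
PD: pen down
FD 19: (0,0) -> (19,0) [heading=0, draw]
RT 99: heading 0 -> 261
BK 15: (19,0) -> (21.347,14.815) [heading=261, draw]
REPEAT 6 [
  -- iteration 1/6 --
  RT 90: heading 261 -> 171
  FD 15: (21.347,14.815) -> (6.531,17.162) [heading=171, draw]
  LT 270: heading 171 -> 81
  LT 90: heading 81 -> 171
  -- iteration 2/6 --
  RT 90: heading 171 -> 81
  FD 15: (6.531,17.162) -> (8.878,31.977) [heading=81, draw]
  LT 270: heading 81 -> 351
  LT 90: heading 351 -> 81
  -- iteration 3/6 --
  RT 90: heading 81 -> 351
  FD 15: (8.878,31.977) -> (23.693,29.631) [heading=351, draw]
  LT 270: heading 351 -> 261
  LT 90: heading 261 -> 351
  -- iteration 4/6 --
  RT 90: heading 351 -> 261
  FD 15: (23.693,29.631) -> (21.347,14.815) [heading=261, draw]
  LT 270: heading 261 -> 171
  LT 90: heading 171 -> 261
  -- iteration 5/6 --
  RT 90: heading 261 -> 171
  FD 15: (21.347,14.815) -> (6.531,17.162) [heading=171, draw]
  LT 270: heading 171 -> 81
  LT 90: heading 81 -> 171
  -- iteration 6/6 --
  RT 90: heading 171 -> 81
  FD 15: (6.531,17.162) -> (8.878,31.977) [heading=81, draw]
  LT 270: heading 81 -> 351
  LT 90: heading 351 -> 81
]
FD 19: (8.878,31.977) -> (11.85,50.743) [heading=81, draw]
RT 270: heading 81 -> 171
RT 90: heading 171 -> 81
LT 90: heading 81 -> 171
FD 17: (11.85,50.743) -> (-4.941,53.403) [heading=171, draw]
Final: pos=(-4.941,53.403), heading=171, 10 segment(s) drawn

Segment endpoints: x in {-4.941, 0, 6.531, 6.531, 8.878, 8.878, 11.85, 19, 21.347, 21.347, 23.693}, y in {0, 14.815, 14.815, 17.162, 17.162, 29.631, 31.977, 31.977, 50.743, 53.403}
xmin=-4.941, ymin=0, xmax=23.693, ymax=53.403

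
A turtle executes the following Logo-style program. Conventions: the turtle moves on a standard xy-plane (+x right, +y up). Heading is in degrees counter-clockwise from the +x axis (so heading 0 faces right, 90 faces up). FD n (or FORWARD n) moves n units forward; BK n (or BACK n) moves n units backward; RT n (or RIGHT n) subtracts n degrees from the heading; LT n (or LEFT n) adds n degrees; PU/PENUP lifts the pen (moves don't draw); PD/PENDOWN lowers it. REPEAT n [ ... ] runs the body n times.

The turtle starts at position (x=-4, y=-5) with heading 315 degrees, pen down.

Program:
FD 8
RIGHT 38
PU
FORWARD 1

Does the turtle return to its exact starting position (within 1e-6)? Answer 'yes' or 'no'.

Executing turtle program step by step:
Start: pos=(-4,-5), heading=315, pen down
FD 8: (-4,-5) -> (1.657,-10.657) [heading=315, draw]
RT 38: heading 315 -> 277
PU: pen up
FD 1: (1.657,-10.657) -> (1.779,-11.649) [heading=277, move]
Final: pos=(1.779,-11.649), heading=277, 1 segment(s) drawn

Start position: (-4, -5)
Final position: (1.779, -11.649)
Distance = 8.81; >= 1e-6 -> NOT closed

Answer: no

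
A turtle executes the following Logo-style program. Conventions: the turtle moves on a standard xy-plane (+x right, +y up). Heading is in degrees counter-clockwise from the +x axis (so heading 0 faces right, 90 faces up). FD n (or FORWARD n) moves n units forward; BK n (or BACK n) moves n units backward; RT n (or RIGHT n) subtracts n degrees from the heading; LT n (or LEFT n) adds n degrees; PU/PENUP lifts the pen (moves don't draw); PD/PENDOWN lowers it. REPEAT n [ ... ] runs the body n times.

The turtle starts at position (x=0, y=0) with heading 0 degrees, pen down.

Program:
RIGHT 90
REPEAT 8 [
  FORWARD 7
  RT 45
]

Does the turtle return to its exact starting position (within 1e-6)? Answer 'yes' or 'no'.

Executing turtle program step by step:
Start: pos=(0,0), heading=0, pen down
RT 90: heading 0 -> 270
REPEAT 8 [
  -- iteration 1/8 --
  FD 7: (0,0) -> (0,-7) [heading=270, draw]
  RT 45: heading 270 -> 225
  -- iteration 2/8 --
  FD 7: (0,-7) -> (-4.95,-11.95) [heading=225, draw]
  RT 45: heading 225 -> 180
  -- iteration 3/8 --
  FD 7: (-4.95,-11.95) -> (-11.95,-11.95) [heading=180, draw]
  RT 45: heading 180 -> 135
  -- iteration 4/8 --
  FD 7: (-11.95,-11.95) -> (-16.899,-7) [heading=135, draw]
  RT 45: heading 135 -> 90
  -- iteration 5/8 --
  FD 7: (-16.899,-7) -> (-16.899,0) [heading=90, draw]
  RT 45: heading 90 -> 45
  -- iteration 6/8 --
  FD 7: (-16.899,0) -> (-11.95,4.95) [heading=45, draw]
  RT 45: heading 45 -> 0
  -- iteration 7/8 --
  FD 7: (-11.95,4.95) -> (-4.95,4.95) [heading=0, draw]
  RT 45: heading 0 -> 315
  -- iteration 8/8 --
  FD 7: (-4.95,4.95) -> (0,0) [heading=315, draw]
  RT 45: heading 315 -> 270
]
Final: pos=(0,0), heading=270, 8 segment(s) drawn

Start position: (0, 0)
Final position: (0, 0)
Distance = 0; < 1e-6 -> CLOSED

Answer: yes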